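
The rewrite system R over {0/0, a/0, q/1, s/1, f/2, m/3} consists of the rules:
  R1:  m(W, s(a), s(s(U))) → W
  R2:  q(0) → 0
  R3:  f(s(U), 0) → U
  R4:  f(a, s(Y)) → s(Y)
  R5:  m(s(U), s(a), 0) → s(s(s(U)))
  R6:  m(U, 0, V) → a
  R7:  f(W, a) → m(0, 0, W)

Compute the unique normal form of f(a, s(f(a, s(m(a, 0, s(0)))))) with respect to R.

s(s(a))

1. f(a, s(f(a, s(m(a, 0, s(0))))))  →  s(f(a, s(m(a, 0, s(0)))))   [R4 at ε]
2. s(f(a, s(m(a, 0, s(0)))))  →  s(s(m(a, 0, s(0))))   [R4 at 1]
3. s(s(m(a, 0, s(0))))  →  s(s(a))   [R6 at 1.1]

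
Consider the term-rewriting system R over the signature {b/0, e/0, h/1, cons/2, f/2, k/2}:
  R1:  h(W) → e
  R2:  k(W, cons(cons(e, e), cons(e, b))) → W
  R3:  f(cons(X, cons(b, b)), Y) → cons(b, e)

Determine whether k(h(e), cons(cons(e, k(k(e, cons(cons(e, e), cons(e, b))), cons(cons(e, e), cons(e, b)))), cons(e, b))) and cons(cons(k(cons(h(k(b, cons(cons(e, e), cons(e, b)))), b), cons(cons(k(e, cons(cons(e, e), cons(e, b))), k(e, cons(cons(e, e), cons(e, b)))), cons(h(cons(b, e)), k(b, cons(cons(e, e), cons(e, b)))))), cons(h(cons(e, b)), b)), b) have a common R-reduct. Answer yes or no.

Reduce t₁ = k(h(e), cons(cons(e, k(k(e, cons(cons(e, e), cons(e, b))), cons(cons(e, e), cons(e, b)))), cons(e, b))):
1. k(h(e), cons(cons(e, k(k(e, cons(cons(e, e), cons(e, b))), cons(cons(e, e), cons(e, b)))), cons(e, b)))  →  k(e, cons(cons(e, k(k(e, cons(cons(e, e), cons(e, b))), cons(cons(e, e), cons(e, b)))), cons(e, b)))   [R1 at 1]
2. k(e, cons(cons(e, k(k(e, cons(cons(e, e), cons(e, b))), cons(cons(e, e), cons(e, b)))), cons(e, b)))  →  k(e, cons(cons(e, k(e, cons(cons(e, e), cons(e, b)))), cons(e, b)))   [R2 at 2.1.2]
3. k(e, cons(cons(e, k(e, cons(cons(e, e), cons(e, b)))), cons(e, b)))  →  k(e, cons(cons(e, e), cons(e, b)))   [R2 at 2.1.2]
4. k(e, cons(cons(e, e), cons(e, b)))  →  e   [R2 at ε]

Reduce t₂ = cons(cons(k(cons(h(k(b, cons(cons(e, e), cons(e, b)))), b), cons(cons(k(e, cons(cons(e, e), cons(e, b))), k(e, cons(cons(e, e), cons(e, b)))), cons(h(cons(b, e)), k(b, cons(cons(e, e), cons(e, b)))))), cons(h(cons(e, b)), b)), b):
1. cons(cons(k(cons(h(k(b, cons(cons(e, e), cons(e, b)))), b), cons(cons(k(e, cons(cons(e, e), cons(e, b))), k(e, cons(cons(e, e), cons(e, b)))), cons(h(cons(b, e)), k(b, cons(cons(e, e), cons(e, b)))))), cons(h(cons(e, b)), b)), b)  →  cons(cons(k(cons(e, b), cons(cons(k(e, cons(cons(e, e), cons(e, b))), k(e, cons(cons(e, e), cons(e, b)))), cons(h(cons(b, e)), k(b, cons(cons(e, e), cons(e, b)))))), cons(h(cons(e, b)), b)), b)   [R1 at 1.1.1.1]
2. cons(cons(k(cons(e, b), cons(cons(k(e, cons(cons(e, e), cons(e, b))), k(e, cons(cons(e, e), cons(e, b)))), cons(h(cons(b, e)), k(b, cons(cons(e, e), cons(e, b)))))), cons(h(cons(e, b)), b)), b)  →  cons(cons(k(cons(e, b), cons(cons(e, k(e, cons(cons(e, e), cons(e, b)))), cons(h(cons(b, e)), k(b, cons(cons(e, e), cons(e, b)))))), cons(h(cons(e, b)), b)), b)   [R2 at 1.1.2.1.1]
3. cons(cons(k(cons(e, b), cons(cons(e, k(e, cons(cons(e, e), cons(e, b)))), cons(h(cons(b, e)), k(b, cons(cons(e, e), cons(e, b)))))), cons(h(cons(e, b)), b)), b)  →  cons(cons(k(cons(e, b), cons(cons(e, e), cons(h(cons(b, e)), k(b, cons(cons(e, e), cons(e, b)))))), cons(h(cons(e, b)), b)), b)   [R2 at 1.1.2.1.2]
4. cons(cons(k(cons(e, b), cons(cons(e, e), cons(h(cons(b, e)), k(b, cons(cons(e, e), cons(e, b)))))), cons(h(cons(e, b)), b)), b)  →  cons(cons(k(cons(e, b), cons(cons(e, e), cons(e, k(b, cons(cons(e, e), cons(e, b)))))), cons(h(cons(e, b)), b)), b)   [R1 at 1.1.2.2.1]
5. cons(cons(k(cons(e, b), cons(cons(e, e), cons(e, k(b, cons(cons(e, e), cons(e, b)))))), cons(h(cons(e, b)), b)), b)  →  cons(cons(k(cons(e, b), cons(cons(e, e), cons(e, b))), cons(h(cons(e, b)), b)), b)   [R2 at 1.1.2.2.2]
6. cons(cons(k(cons(e, b), cons(cons(e, e), cons(e, b))), cons(h(cons(e, b)), b)), b)  →  cons(cons(cons(e, b), cons(h(cons(e, b)), b)), b)   [R2 at 1.1]
7. cons(cons(cons(e, b), cons(h(cons(e, b)), b)), b)  →  cons(cons(cons(e, b), cons(e, b)), b)   [R1 at 1.2.1]

no — NF(t₁) = e, NF(t₂) = cons(cons(cons(e, b), cons(e, b)), b)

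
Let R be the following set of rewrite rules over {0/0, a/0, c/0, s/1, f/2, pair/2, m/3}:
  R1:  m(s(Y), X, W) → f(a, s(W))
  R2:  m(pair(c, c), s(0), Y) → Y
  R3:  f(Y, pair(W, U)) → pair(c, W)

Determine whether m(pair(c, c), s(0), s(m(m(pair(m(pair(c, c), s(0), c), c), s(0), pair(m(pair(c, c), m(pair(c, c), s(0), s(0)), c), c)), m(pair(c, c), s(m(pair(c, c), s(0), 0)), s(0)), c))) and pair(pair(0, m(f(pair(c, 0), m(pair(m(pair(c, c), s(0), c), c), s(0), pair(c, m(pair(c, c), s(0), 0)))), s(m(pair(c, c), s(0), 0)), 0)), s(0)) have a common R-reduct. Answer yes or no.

no — NF(t₁) = s(c), NF(t₂) = pair(pair(0, 0), s(0))

Reduce t₁ = m(pair(c, c), s(0), s(m(m(pair(m(pair(c, c), s(0), c), c), s(0), pair(m(pair(c, c), m(pair(c, c), s(0), s(0)), c), c)), m(pair(c, c), s(m(pair(c, c), s(0), 0)), s(0)), c))):
1. m(pair(c, c), s(0), s(m(m(pair(m(pair(c, c), s(0), c), c), s(0), pair(m(pair(c, c), m(pair(c, c), s(0), s(0)), c), c)), m(pair(c, c), s(m(pair(c, c), s(0), 0)), s(0)), c)))  →  s(m(m(pair(m(pair(c, c), s(0), c), c), s(0), pair(m(pair(c, c), m(pair(c, c), s(0), s(0)), c), c)), m(pair(c, c), s(m(pair(c, c), s(0), 0)), s(0)), c))   [R2 at ε]
2. s(m(m(pair(m(pair(c, c), s(0), c), c), s(0), pair(m(pair(c, c), m(pair(c, c), s(0), s(0)), c), c)), m(pair(c, c), s(m(pair(c, c), s(0), 0)), s(0)), c))  →  s(m(m(pair(c, c), s(0), pair(m(pair(c, c), m(pair(c, c), s(0), s(0)), c), c)), m(pair(c, c), s(m(pair(c, c), s(0), 0)), s(0)), c))   [R2 at 1.1.1.1]
3. s(m(m(pair(c, c), s(0), pair(m(pair(c, c), m(pair(c, c), s(0), s(0)), c), c)), m(pair(c, c), s(m(pair(c, c), s(0), 0)), s(0)), c))  →  s(m(pair(m(pair(c, c), m(pair(c, c), s(0), s(0)), c), c), m(pair(c, c), s(m(pair(c, c), s(0), 0)), s(0)), c))   [R2 at 1.1]
4. s(m(pair(m(pair(c, c), m(pair(c, c), s(0), s(0)), c), c), m(pair(c, c), s(m(pair(c, c), s(0), 0)), s(0)), c))  →  s(m(pair(m(pair(c, c), s(0), c), c), m(pair(c, c), s(m(pair(c, c), s(0), 0)), s(0)), c))   [R2 at 1.1.1.2]
5. s(m(pair(m(pair(c, c), s(0), c), c), m(pair(c, c), s(m(pair(c, c), s(0), 0)), s(0)), c))  →  s(m(pair(c, c), m(pair(c, c), s(m(pair(c, c), s(0), 0)), s(0)), c))   [R2 at 1.1.1]
6. s(m(pair(c, c), m(pair(c, c), s(m(pair(c, c), s(0), 0)), s(0)), c))  →  s(m(pair(c, c), m(pair(c, c), s(0), s(0)), c))   [R2 at 1.2.2.1]
7. s(m(pair(c, c), m(pair(c, c), s(0), s(0)), c))  →  s(m(pair(c, c), s(0), c))   [R2 at 1.2]
8. s(m(pair(c, c), s(0), c))  →  s(c)   [R2 at 1]

Reduce t₂ = pair(pair(0, m(f(pair(c, 0), m(pair(m(pair(c, c), s(0), c), c), s(0), pair(c, m(pair(c, c), s(0), 0)))), s(m(pair(c, c), s(0), 0)), 0)), s(0)):
1. pair(pair(0, m(f(pair(c, 0), m(pair(m(pair(c, c), s(0), c), c), s(0), pair(c, m(pair(c, c), s(0), 0)))), s(m(pair(c, c), s(0), 0)), 0)), s(0))  →  pair(pair(0, m(f(pair(c, 0), m(pair(c, c), s(0), pair(c, m(pair(c, c), s(0), 0)))), s(m(pair(c, c), s(0), 0)), 0)), s(0))   [R2 at 1.2.1.2.1.1]
2. pair(pair(0, m(f(pair(c, 0), m(pair(c, c), s(0), pair(c, m(pair(c, c), s(0), 0)))), s(m(pair(c, c), s(0), 0)), 0)), s(0))  →  pair(pair(0, m(f(pair(c, 0), pair(c, m(pair(c, c), s(0), 0))), s(m(pair(c, c), s(0), 0)), 0)), s(0))   [R2 at 1.2.1.2]
3. pair(pair(0, m(f(pair(c, 0), pair(c, m(pair(c, c), s(0), 0))), s(m(pair(c, c), s(0), 0)), 0)), s(0))  →  pair(pair(0, m(pair(c, c), s(m(pair(c, c), s(0), 0)), 0)), s(0))   [R3 at 1.2.1]
4. pair(pair(0, m(pair(c, c), s(m(pair(c, c), s(0), 0)), 0)), s(0))  →  pair(pair(0, m(pair(c, c), s(0), 0)), s(0))   [R2 at 1.2.2.1]
5. pair(pair(0, m(pair(c, c), s(0), 0)), s(0))  →  pair(pair(0, 0), s(0))   [R2 at 1.2]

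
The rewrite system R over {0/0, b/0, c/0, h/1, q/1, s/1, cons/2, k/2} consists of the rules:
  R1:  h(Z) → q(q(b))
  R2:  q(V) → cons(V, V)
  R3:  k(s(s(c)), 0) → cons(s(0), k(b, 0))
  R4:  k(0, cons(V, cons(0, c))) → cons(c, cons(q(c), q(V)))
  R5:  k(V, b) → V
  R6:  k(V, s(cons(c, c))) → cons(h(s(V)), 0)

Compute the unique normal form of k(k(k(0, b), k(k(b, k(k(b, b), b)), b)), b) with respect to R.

0

1. k(k(k(0, b), k(k(b, k(k(b, b), b)), b)), b)  →  k(k(0, b), k(k(b, k(k(b, b), b)), b))   [R5 at ε]
2. k(k(0, b), k(k(b, k(k(b, b), b)), b))  →  k(0, k(k(b, k(k(b, b), b)), b))   [R5 at 1]
3. k(0, k(k(b, k(k(b, b), b)), b))  →  k(0, k(b, k(k(b, b), b)))   [R5 at 2]
4. k(0, k(b, k(k(b, b), b)))  →  k(0, k(b, k(b, b)))   [R5 at 2.2]
5. k(0, k(b, k(b, b)))  →  k(0, k(b, b))   [R5 at 2.2]
6. k(0, k(b, b))  →  k(0, b)   [R5 at 2]
7. k(0, b)  →  0   [R5 at ε]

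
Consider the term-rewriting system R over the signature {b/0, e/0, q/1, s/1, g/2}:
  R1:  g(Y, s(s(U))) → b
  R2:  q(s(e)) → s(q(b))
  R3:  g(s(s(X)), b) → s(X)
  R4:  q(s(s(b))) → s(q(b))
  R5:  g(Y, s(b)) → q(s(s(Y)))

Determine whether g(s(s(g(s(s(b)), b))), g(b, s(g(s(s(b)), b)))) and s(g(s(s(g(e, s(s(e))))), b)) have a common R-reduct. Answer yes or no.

yes — NF(t₁) = s(s(b)), NF(t₂) = s(s(b))

Reduce t₁ = g(s(s(g(s(s(b)), b))), g(b, s(g(s(s(b)), b)))):
1. g(s(s(g(s(s(b)), b))), g(b, s(g(s(s(b)), b))))  →  g(s(s(s(b))), g(b, s(g(s(s(b)), b))))   [R3 at 1.1.1]
2. g(s(s(s(b))), g(b, s(g(s(s(b)), b))))  →  g(s(s(s(b))), g(b, s(s(b))))   [R3 at 2.2.1]
3. g(s(s(s(b))), g(b, s(s(b))))  →  g(s(s(s(b))), b)   [R1 at 2]
4. g(s(s(s(b))), b)  →  s(s(b))   [R3 at ε]

Reduce t₂ = s(g(s(s(g(e, s(s(e))))), b)):
1. s(g(s(s(g(e, s(s(e))))), b))  →  s(s(g(e, s(s(e)))))   [R3 at 1]
2. s(s(g(e, s(s(e)))))  →  s(s(b))   [R1 at 1.1]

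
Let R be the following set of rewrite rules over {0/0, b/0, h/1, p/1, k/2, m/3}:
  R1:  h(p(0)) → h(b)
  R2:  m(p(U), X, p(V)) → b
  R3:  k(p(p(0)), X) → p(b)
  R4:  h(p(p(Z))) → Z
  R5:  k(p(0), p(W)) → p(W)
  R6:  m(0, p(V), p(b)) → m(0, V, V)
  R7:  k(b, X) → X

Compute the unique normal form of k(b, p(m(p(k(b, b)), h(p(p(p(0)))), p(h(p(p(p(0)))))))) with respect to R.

p(b)

1. k(b, p(m(p(k(b, b)), h(p(p(p(0)))), p(h(p(p(p(0))))))))  →  p(m(p(k(b, b)), h(p(p(p(0)))), p(h(p(p(p(0)))))))   [R7 at ε]
2. p(m(p(k(b, b)), h(p(p(p(0)))), p(h(p(p(p(0)))))))  →  p(b)   [R2 at 1]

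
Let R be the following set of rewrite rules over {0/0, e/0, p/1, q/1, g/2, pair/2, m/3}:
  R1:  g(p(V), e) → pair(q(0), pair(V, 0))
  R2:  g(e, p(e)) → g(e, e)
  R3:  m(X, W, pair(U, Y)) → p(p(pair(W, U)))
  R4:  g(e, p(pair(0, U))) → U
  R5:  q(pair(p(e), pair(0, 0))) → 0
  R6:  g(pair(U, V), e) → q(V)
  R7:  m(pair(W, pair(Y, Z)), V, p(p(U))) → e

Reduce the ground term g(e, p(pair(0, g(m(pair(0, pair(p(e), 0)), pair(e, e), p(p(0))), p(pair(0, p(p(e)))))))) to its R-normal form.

1. g(e, p(pair(0, g(m(pair(0, pair(p(e), 0)), pair(e, e), p(p(0))), p(pair(0, p(p(e))))))))  →  g(m(pair(0, pair(p(e), 0)), pair(e, e), p(p(0))), p(pair(0, p(p(e)))))   [R4 at ε]
2. g(m(pair(0, pair(p(e), 0)), pair(e, e), p(p(0))), p(pair(0, p(p(e)))))  →  g(e, p(pair(0, p(p(e)))))   [R7 at 1]
3. g(e, p(pair(0, p(p(e)))))  →  p(p(e))   [R4 at ε]

p(p(e))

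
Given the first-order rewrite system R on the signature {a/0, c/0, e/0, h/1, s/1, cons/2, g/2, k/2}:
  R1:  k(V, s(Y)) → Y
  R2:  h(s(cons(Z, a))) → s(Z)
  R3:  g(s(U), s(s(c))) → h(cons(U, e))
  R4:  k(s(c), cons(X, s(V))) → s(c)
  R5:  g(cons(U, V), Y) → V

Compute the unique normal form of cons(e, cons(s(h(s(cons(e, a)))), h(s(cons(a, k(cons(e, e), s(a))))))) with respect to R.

cons(e, cons(s(s(e)), s(a)))

1. cons(e, cons(s(h(s(cons(e, a)))), h(s(cons(a, k(cons(e, e), s(a)))))))  →  cons(e, cons(s(s(e)), h(s(cons(a, k(cons(e, e), s(a)))))))   [R2 at 2.1.1]
2. cons(e, cons(s(s(e)), h(s(cons(a, k(cons(e, e), s(a)))))))  →  cons(e, cons(s(s(e)), h(s(cons(a, a)))))   [R1 at 2.2.1.1.2]
3. cons(e, cons(s(s(e)), h(s(cons(a, a)))))  →  cons(e, cons(s(s(e)), s(a)))   [R2 at 2.2]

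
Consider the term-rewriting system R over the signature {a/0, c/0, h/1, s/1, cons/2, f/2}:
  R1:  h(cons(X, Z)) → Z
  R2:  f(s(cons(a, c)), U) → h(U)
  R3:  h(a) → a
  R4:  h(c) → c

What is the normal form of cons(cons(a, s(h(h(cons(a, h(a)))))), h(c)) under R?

cons(cons(a, s(a)), c)

1. cons(cons(a, s(h(h(cons(a, h(a)))))), h(c))  →  cons(cons(a, s(h(h(a)))), h(c))   [R1 at 1.2.1.1]
2. cons(cons(a, s(h(h(a)))), h(c))  →  cons(cons(a, s(h(a))), h(c))   [R3 at 1.2.1.1]
3. cons(cons(a, s(h(a))), h(c))  →  cons(cons(a, s(a)), h(c))   [R3 at 1.2.1]
4. cons(cons(a, s(a)), h(c))  →  cons(cons(a, s(a)), c)   [R4 at 2]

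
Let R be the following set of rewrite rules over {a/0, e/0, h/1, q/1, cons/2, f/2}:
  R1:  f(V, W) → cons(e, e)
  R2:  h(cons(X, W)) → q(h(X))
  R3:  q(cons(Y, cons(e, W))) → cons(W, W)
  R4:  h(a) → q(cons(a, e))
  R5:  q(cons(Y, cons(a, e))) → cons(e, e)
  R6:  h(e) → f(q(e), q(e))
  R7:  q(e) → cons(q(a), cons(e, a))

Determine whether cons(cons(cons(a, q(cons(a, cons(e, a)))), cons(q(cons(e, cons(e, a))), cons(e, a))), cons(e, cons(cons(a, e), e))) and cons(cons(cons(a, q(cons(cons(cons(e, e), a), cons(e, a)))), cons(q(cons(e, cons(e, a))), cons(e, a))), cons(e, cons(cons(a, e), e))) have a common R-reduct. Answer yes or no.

Reduce t₁ = cons(cons(cons(a, q(cons(a, cons(e, a)))), cons(q(cons(e, cons(e, a))), cons(e, a))), cons(e, cons(cons(a, e), e))):
1. cons(cons(cons(a, q(cons(a, cons(e, a)))), cons(q(cons(e, cons(e, a))), cons(e, a))), cons(e, cons(cons(a, e), e)))  →  cons(cons(cons(a, cons(a, a)), cons(q(cons(e, cons(e, a))), cons(e, a))), cons(e, cons(cons(a, e), e)))   [R3 at 1.1.2]
2. cons(cons(cons(a, cons(a, a)), cons(q(cons(e, cons(e, a))), cons(e, a))), cons(e, cons(cons(a, e), e)))  →  cons(cons(cons(a, cons(a, a)), cons(cons(a, a), cons(e, a))), cons(e, cons(cons(a, e), e)))   [R3 at 1.2.1]

Reduce t₂ = cons(cons(cons(a, q(cons(cons(cons(e, e), a), cons(e, a)))), cons(q(cons(e, cons(e, a))), cons(e, a))), cons(e, cons(cons(a, e), e))):
1. cons(cons(cons(a, q(cons(cons(cons(e, e), a), cons(e, a)))), cons(q(cons(e, cons(e, a))), cons(e, a))), cons(e, cons(cons(a, e), e)))  →  cons(cons(cons(a, cons(a, a)), cons(q(cons(e, cons(e, a))), cons(e, a))), cons(e, cons(cons(a, e), e)))   [R3 at 1.1.2]
2. cons(cons(cons(a, cons(a, a)), cons(q(cons(e, cons(e, a))), cons(e, a))), cons(e, cons(cons(a, e), e)))  →  cons(cons(cons(a, cons(a, a)), cons(cons(a, a), cons(e, a))), cons(e, cons(cons(a, e), e)))   [R3 at 1.2.1]

yes — NF(t₁) = cons(cons(cons(a, cons(a, a)), cons(cons(a, a), cons(e, a))), cons(e, cons(cons(a, e), e))), NF(t₂) = cons(cons(cons(a, cons(a, a)), cons(cons(a, a), cons(e, a))), cons(e, cons(cons(a, e), e)))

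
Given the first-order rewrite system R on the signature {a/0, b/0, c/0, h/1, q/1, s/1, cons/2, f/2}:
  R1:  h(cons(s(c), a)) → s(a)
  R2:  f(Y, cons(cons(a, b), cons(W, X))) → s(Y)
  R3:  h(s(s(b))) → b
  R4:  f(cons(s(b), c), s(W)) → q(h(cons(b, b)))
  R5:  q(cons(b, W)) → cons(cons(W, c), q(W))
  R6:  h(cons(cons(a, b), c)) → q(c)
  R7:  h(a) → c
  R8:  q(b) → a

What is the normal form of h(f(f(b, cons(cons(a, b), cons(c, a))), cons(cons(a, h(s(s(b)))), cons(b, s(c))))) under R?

b

1. h(f(f(b, cons(cons(a, b), cons(c, a))), cons(cons(a, h(s(s(b)))), cons(b, s(c)))))  →  h(f(s(b), cons(cons(a, h(s(s(b)))), cons(b, s(c)))))   [R2 at 1.1]
2. h(f(s(b), cons(cons(a, h(s(s(b)))), cons(b, s(c)))))  →  h(f(s(b), cons(cons(a, b), cons(b, s(c)))))   [R3 at 1.2.1.2]
3. h(f(s(b), cons(cons(a, b), cons(b, s(c)))))  →  h(s(s(b)))   [R2 at 1]
4. h(s(s(b)))  →  b   [R3 at ε]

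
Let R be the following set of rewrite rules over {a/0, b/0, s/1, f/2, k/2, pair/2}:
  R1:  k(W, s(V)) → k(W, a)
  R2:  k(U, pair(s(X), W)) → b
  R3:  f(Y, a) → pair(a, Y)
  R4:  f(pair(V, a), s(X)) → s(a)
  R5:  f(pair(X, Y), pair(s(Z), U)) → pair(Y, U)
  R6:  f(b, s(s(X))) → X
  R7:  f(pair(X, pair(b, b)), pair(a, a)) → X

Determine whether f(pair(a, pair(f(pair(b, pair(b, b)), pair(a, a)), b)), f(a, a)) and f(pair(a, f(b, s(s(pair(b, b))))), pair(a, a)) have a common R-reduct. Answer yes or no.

yes — NF(t₁) = a, NF(t₂) = a

Reduce t₁ = f(pair(a, pair(f(pair(b, pair(b, b)), pair(a, a)), b)), f(a, a)):
1. f(pair(a, pair(f(pair(b, pair(b, b)), pair(a, a)), b)), f(a, a))  →  f(pair(a, pair(b, b)), f(a, a))   [R7 at 1.2.1]
2. f(pair(a, pair(b, b)), f(a, a))  →  f(pair(a, pair(b, b)), pair(a, a))   [R3 at 2]
3. f(pair(a, pair(b, b)), pair(a, a))  →  a   [R7 at ε]

Reduce t₂ = f(pair(a, f(b, s(s(pair(b, b))))), pair(a, a)):
1. f(pair(a, f(b, s(s(pair(b, b))))), pair(a, a))  →  f(pair(a, pair(b, b)), pair(a, a))   [R6 at 1.2]
2. f(pair(a, pair(b, b)), pair(a, a))  →  a   [R7 at ε]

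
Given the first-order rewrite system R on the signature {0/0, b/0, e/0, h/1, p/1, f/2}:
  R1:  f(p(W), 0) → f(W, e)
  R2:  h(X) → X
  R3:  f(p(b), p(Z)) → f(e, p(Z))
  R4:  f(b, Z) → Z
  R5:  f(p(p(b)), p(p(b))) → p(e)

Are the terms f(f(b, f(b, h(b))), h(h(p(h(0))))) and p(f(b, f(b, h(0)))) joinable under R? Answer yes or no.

Reduce t₁ = f(f(b, f(b, h(b))), h(h(p(h(0))))):
1. f(f(b, f(b, h(b))), h(h(p(h(0)))))  →  f(f(b, h(b)), h(h(p(h(0)))))   [R4 at 1]
2. f(f(b, h(b)), h(h(p(h(0)))))  →  f(h(b), h(h(p(h(0)))))   [R4 at 1]
3. f(h(b), h(h(p(h(0)))))  →  f(b, h(h(p(h(0)))))   [R2 at 1]
4. f(b, h(h(p(h(0)))))  →  h(h(p(h(0))))   [R4 at ε]
5. h(h(p(h(0))))  →  h(p(h(0)))   [R2 at ε]
6. h(p(h(0)))  →  p(h(0))   [R2 at ε]
7. p(h(0))  →  p(0)   [R2 at 1]

Reduce t₂ = p(f(b, f(b, h(0)))):
1. p(f(b, f(b, h(0))))  →  p(f(b, h(0)))   [R4 at 1]
2. p(f(b, h(0)))  →  p(h(0))   [R4 at 1]
3. p(h(0))  →  p(0)   [R2 at 1]

yes — NF(t₁) = p(0), NF(t₂) = p(0)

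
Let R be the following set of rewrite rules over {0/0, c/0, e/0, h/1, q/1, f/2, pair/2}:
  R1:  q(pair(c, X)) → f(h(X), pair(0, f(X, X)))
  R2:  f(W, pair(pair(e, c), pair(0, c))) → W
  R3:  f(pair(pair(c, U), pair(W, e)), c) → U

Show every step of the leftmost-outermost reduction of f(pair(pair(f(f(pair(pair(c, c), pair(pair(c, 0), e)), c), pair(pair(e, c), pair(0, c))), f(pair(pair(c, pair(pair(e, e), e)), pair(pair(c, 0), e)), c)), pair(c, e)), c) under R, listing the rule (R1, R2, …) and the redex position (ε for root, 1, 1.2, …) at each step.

1. f(pair(pair(f(f(pair(pair(c, c), pair(pair(c, 0), e)), c), pair(pair(e, c), pair(0, c))), f(pair(pair(c, pair(pair(e, e), e)), pair(pair(c, 0), e)), c)), pair(c, e)), c)  →  f(pair(pair(f(pair(pair(c, c), pair(pair(c, 0), e)), c), f(pair(pair(c, pair(pair(e, e), e)), pair(pair(c, 0), e)), c)), pair(c, e)), c)   [R2 at 1.1.1]
2. f(pair(pair(f(pair(pair(c, c), pair(pair(c, 0), e)), c), f(pair(pair(c, pair(pair(e, e), e)), pair(pair(c, 0), e)), c)), pair(c, e)), c)  →  f(pair(pair(c, f(pair(pair(c, pair(pair(e, e), e)), pair(pair(c, 0), e)), c)), pair(c, e)), c)   [R3 at 1.1.1]
3. f(pair(pair(c, f(pair(pair(c, pair(pair(e, e), e)), pair(pair(c, 0), e)), c)), pair(c, e)), c)  →  f(pair(pair(c, pair(pair(e, e), e)), pair(pair(c, 0), e)), c)   [R3 at ε]
4. f(pair(pair(c, pair(pair(e, e), e)), pair(pair(c, 0), e)), c)  →  pair(pair(e, e), e)   [R3 at ε]

pair(pair(e, e), e)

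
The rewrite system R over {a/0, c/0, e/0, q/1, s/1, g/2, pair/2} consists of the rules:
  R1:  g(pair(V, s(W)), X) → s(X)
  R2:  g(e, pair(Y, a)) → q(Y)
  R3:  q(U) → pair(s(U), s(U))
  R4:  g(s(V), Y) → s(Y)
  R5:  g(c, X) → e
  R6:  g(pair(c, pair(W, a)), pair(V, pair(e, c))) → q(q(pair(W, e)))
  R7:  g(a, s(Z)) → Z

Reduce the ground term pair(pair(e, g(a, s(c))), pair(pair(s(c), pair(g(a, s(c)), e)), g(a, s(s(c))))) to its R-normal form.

pair(pair(e, c), pair(pair(s(c), pair(c, e)), s(c)))

1. pair(pair(e, g(a, s(c))), pair(pair(s(c), pair(g(a, s(c)), e)), g(a, s(s(c)))))  →  pair(pair(e, c), pair(pair(s(c), pair(g(a, s(c)), e)), g(a, s(s(c)))))   [R7 at 1.2]
2. pair(pair(e, c), pair(pair(s(c), pair(g(a, s(c)), e)), g(a, s(s(c)))))  →  pair(pair(e, c), pair(pair(s(c), pair(c, e)), g(a, s(s(c)))))   [R7 at 2.1.2.1]
3. pair(pair(e, c), pair(pair(s(c), pair(c, e)), g(a, s(s(c)))))  →  pair(pair(e, c), pair(pair(s(c), pair(c, e)), s(c)))   [R7 at 2.2]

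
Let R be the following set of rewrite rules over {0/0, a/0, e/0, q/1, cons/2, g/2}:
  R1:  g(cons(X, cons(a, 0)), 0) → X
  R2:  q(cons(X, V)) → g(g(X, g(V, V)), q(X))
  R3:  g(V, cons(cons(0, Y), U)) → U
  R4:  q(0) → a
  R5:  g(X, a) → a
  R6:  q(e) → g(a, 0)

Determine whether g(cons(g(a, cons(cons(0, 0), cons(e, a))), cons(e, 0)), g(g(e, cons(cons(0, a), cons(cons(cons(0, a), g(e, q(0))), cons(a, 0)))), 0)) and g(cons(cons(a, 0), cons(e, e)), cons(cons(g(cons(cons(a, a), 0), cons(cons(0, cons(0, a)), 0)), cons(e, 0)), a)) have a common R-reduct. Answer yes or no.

yes — NF(t₁) = a, NF(t₂) = a

Reduce t₁ = g(cons(g(a, cons(cons(0, 0), cons(e, a))), cons(e, 0)), g(g(e, cons(cons(0, a), cons(cons(cons(0, a), g(e, q(0))), cons(a, 0)))), 0)):
1. g(cons(g(a, cons(cons(0, 0), cons(e, a))), cons(e, 0)), g(g(e, cons(cons(0, a), cons(cons(cons(0, a), g(e, q(0))), cons(a, 0)))), 0))  →  g(cons(cons(e, a), cons(e, 0)), g(g(e, cons(cons(0, a), cons(cons(cons(0, a), g(e, q(0))), cons(a, 0)))), 0))   [R3 at 1.1]
2. g(cons(cons(e, a), cons(e, 0)), g(g(e, cons(cons(0, a), cons(cons(cons(0, a), g(e, q(0))), cons(a, 0)))), 0))  →  g(cons(cons(e, a), cons(e, 0)), g(cons(cons(cons(0, a), g(e, q(0))), cons(a, 0)), 0))   [R3 at 2.1]
3. g(cons(cons(e, a), cons(e, 0)), g(cons(cons(cons(0, a), g(e, q(0))), cons(a, 0)), 0))  →  g(cons(cons(e, a), cons(e, 0)), cons(cons(0, a), g(e, q(0))))   [R1 at 2]
4. g(cons(cons(e, a), cons(e, 0)), cons(cons(0, a), g(e, q(0))))  →  g(e, q(0))   [R3 at ε]
5. g(e, q(0))  →  g(e, a)   [R4 at 2]
6. g(e, a)  →  a   [R5 at ε]

Reduce t₂ = g(cons(cons(a, 0), cons(e, e)), cons(cons(g(cons(cons(a, a), 0), cons(cons(0, cons(0, a)), 0)), cons(e, 0)), a)):
1. g(cons(cons(a, 0), cons(e, e)), cons(cons(g(cons(cons(a, a), 0), cons(cons(0, cons(0, a)), 0)), cons(e, 0)), a))  →  g(cons(cons(a, 0), cons(e, e)), cons(cons(0, cons(e, 0)), a))   [R3 at 2.1.1]
2. g(cons(cons(a, 0), cons(e, e)), cons(cons(0, cons(e, 0)), a))  →  a   [R3 at ε]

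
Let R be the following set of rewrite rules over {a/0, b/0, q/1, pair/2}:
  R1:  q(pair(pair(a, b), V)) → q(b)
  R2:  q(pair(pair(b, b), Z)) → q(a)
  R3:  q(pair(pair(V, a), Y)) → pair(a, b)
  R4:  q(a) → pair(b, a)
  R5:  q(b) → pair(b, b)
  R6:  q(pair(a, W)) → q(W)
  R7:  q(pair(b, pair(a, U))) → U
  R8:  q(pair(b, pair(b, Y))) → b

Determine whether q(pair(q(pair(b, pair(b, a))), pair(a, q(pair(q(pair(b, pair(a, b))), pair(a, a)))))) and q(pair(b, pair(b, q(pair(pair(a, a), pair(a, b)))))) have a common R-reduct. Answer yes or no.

no — NF(t₁) = a, NF(t₂) = b

Reduce t₁ = q(pair(q(pair(b, pair(b, a))), pair(a, q(pair(q(pair(b, pair(a, b))), pair(a, a)))))):
1. q(pair(q(pair(b, pair(b, a))), pair(a, q(pair(q(pair(b, pair(a, b))), pair(a, a))))))  →  q(pair(b, pair(a, q(pair(q(pair(b, pair(a, b))), pair(a, a))))))   [R8 at 1.1]
2. q(pair(b, pair(a, q(pair(q(pair(b, pair(a, b))), pair(a, a))))))  →  q(pair(q(pair(b, pair(a, b))), pair(a, a)))   [R7 at ε]
3. q(pair(q(pair(b, pair(a, b))), pair(a, a)))  →  q(pair(b, pair(a, a)))   [R7 at 1.1]
4. q(pair(b, pair(a, a)))  →  a   [R7 at ε]

Reduce t₂ = q(pair(b, pair(b, q(pair(pair(a, a), pair(a, b)))))):
1. q(pair(b, pair(b, q(pair(pair(a, a), pair(a, b))))))  →  b   [R8 at ε]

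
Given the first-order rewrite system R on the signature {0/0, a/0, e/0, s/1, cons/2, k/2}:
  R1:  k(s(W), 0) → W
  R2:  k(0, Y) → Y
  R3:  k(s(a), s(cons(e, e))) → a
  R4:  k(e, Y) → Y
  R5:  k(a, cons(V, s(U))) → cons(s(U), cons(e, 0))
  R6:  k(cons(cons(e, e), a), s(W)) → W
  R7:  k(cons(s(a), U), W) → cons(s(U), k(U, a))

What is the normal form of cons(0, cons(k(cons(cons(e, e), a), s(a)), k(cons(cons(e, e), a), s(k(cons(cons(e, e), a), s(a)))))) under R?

cons(0, cons(a, a))

1. cons(0, cons(k(cons(cons(e, e), a), s(a)), k(cons(cons(e, e), a), s(k(cons(cons(e, e), a), s(a))))))  →  cons(0, cons(a, k(cons(cons(e, e), a), s(k(cons(cons(e, e), a), s(a))))))   [R6 at 2.1]
2. cons(0, cons(a, k(cons(cons(e, e), a), s(k(cons(cons(e, e), a), s(a))))))  →  cons(0, cons(a, k(cons(cons(e, e), a), s(a))))   [R6 at 2.2]
3. cons(0, cons(a, k(cons(cons(e, e), a), s(a))))  →  cons(0, cons(a, a))   [R6 at 2.2]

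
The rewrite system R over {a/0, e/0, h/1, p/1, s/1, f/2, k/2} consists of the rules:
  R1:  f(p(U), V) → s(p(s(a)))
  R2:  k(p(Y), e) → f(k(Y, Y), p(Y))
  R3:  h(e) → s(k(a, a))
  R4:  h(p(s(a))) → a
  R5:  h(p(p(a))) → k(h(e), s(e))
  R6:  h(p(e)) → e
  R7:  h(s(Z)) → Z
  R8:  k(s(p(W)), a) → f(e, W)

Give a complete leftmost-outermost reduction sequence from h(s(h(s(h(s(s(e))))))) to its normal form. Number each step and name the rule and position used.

s(e)

1. h(s(h(s(h(s(s(e)))))))  →  h(s(h(s(s(e)))))   [R7 at ε]
2. h(s(h(s(s(e)))))  →  h(s(s(e)))   [R7 at ε]
3. h(s(s(e)))  →  s(e)   [R7 at ε]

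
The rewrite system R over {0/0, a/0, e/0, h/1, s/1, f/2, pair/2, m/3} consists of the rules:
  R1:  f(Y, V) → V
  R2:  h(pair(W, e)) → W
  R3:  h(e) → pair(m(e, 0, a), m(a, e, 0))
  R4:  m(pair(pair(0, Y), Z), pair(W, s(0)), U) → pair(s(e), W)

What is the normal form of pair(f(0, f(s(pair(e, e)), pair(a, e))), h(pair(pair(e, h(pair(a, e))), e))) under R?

1. pair(f(0, f(s(pair(e, e)), pair(a, e))), h(pair(pair(e, h(pair(a, e))), e)))  →  pair(f(s(pair(e, e)), pair(a, e)), h(pair(pair(e, h(pair(a, e))), e)))   [R1 at 1]
2. pair(f(s(pair(e, e)), pair(a, e)), h(pair(pair(e, h(pair(a, e))), e)))  →  pair(pair(a, e), h(pair(pair(e, h(pair(a, e))), e)))   [R1 at 1]
3. pair(pair(a, e), h(pair(pair(e, h(pair(a, e))), e)))  →  pair(pair(a, e), pair(e, h(pair(a, e))))   [R2 at 2]
4. pair(pair(a, e), pair(e, h(pair(a, e))))  →  pair(pair(a, e), pair(e, a))   [R2 at 2.2]

pair(pair(a, e), pair(e, a))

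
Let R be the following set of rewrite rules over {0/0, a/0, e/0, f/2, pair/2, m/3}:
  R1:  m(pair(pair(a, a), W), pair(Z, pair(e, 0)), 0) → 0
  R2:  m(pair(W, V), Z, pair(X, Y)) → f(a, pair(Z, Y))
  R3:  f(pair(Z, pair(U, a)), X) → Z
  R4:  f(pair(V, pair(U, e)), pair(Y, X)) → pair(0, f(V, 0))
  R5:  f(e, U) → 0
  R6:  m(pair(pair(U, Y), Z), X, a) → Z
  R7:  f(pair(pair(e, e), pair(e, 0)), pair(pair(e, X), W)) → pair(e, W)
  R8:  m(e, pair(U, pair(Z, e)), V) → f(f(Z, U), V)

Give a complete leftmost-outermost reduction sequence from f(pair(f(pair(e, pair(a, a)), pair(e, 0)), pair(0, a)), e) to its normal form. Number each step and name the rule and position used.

1. f(pair(f(pair(e, pair(a, a)), pair(e, 0)), pair(0, a)), e)  →  f(pair(e, pair(a, a)), pair(e, 0))   [R3 at ε]
2. f(pair(e, pair(a, a)), pair(e, 0))  →  e   [R3 at ε]

e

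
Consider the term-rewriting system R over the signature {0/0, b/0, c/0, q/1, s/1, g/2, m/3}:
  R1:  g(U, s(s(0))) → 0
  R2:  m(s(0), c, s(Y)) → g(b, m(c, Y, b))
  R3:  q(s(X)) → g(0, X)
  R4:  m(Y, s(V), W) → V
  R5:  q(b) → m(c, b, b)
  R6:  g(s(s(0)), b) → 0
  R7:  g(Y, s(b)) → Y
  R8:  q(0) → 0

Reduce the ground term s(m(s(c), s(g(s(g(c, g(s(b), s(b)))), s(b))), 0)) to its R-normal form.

1. s(m(s(c), s(g(s(g(c, g(s(b), s(b)))), s(b))), 0))  →  s(g(s(g(c, g(s(b), s(b)))), s(b)))   [R4 at 1]
2. s(g(s(g(c, g(s(b), s(b)))), s(b)))  →  s(s(g(c, g(s(b), s(b)))))   [R7 at 1]
3. s(s(g(c, g(s(b), s(b)))))  →  s(s(g(c, s(b))))   [R7 at 1.1.2]
4. s(s(g(c, s(b))))  →  s(s(c))   [R7 at 1.1]

s(s(c))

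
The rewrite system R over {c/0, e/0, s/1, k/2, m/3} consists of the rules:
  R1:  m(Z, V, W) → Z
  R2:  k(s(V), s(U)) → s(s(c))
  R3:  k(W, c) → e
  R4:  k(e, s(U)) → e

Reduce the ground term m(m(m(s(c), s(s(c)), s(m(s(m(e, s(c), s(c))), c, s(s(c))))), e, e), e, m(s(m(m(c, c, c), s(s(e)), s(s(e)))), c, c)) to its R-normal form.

1. m(m(m(s(c), s(s(c)), s(m(s(m(e, s(c), s(c))), c, s(s(c))))), e, e), e, m(s(m(m(c, c, c), s(s(e)), s(s(e)))), c, c))  →  m(m(s(c), s(s(c)), s(m(s(m(e, s(c), s(c))), c, s(s(c))))), e, e)   [R1 at ε]
2. m(m(s(c), s(s(c)), s(m(s(m(e, s(c), s(c))), c, s(s(c))))), e, e)  →  m(s(c), s(s(c)), s(m(s(m(e, s(c), s(c))), c, s(s(c)))))   [R1 at ε]
3. m(s(c), s(s(c)), s(m(s(m(e, s(c), s(c))), c, s(s(c)))))  →  s(c)   [R1 at ε]

s(c)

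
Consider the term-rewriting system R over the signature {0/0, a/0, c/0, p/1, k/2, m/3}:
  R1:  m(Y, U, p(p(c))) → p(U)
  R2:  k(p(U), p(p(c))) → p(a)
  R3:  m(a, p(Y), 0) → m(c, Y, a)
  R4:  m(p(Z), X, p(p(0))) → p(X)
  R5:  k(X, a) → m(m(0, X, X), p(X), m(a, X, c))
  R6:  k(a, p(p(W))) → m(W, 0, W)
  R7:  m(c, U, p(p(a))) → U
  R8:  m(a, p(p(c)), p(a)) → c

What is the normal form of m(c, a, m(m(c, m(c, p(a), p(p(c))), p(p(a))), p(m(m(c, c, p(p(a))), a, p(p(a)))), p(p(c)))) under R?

a

1. m(c, a, m(m(c, m(c, p(a), p(p(c))), p(p(a))), p(m(m(c, c, p(p(a))), a, p(p(a)))), p(p(c))))  →  m(c, a, p(p(m(m(c, c, p(p(a))), a, p(p(a))))))   [R1 at 3]
2. m(c, a, p(p(m(m(c, c, p(p(a))), a, p(p(a))))))  →  m(c, a, p(p(m(c, a, p(p(a))))))   [R7 at 3.1.1.1]
3. m(c, a, p(p(m(c, a, p(p(a))))))  →  m(c, a, p(p(a)))   [R7 at 3.1.1]
4. m(c, a, p(p(a)))  →  a   [R7 at ε]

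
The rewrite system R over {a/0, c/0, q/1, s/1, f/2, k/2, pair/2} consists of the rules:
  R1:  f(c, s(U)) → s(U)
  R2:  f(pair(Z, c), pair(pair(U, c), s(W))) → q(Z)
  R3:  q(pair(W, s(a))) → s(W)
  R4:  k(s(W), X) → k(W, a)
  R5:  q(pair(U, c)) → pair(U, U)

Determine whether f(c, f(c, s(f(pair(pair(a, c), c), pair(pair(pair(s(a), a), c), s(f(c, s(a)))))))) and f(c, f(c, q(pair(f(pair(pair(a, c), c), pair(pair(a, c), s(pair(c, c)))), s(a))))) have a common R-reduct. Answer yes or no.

Reduce t₁ = f(c, f(c, s(f(pair(pair(a, c), c), pair(pair(pair(s(a), a), c), s(f(c, s(a)))))))):
1. f(c, f(c, s(f(pair(pair(a, c), c), pair(pair(pair(s(a), a), c), s(f(c, s(a))))))))  →  f(c, s(f(pair(pair(a, c), c), pair(pair(pair(s(a), a), c), s(f(c, s(a)))))))   [R1 at 2]
2. f(c, s(f(pair(pair(a, c), c), pair(pair(pair(s(a), a), c), s(f(c, s(a)))))))  →  s(f(pair(pair(a, c), c), pair(pair(pair(s(a), a), c), s(f(c, s(a))))))   [R1 at ε]
3. s(f(pair(pair(a, c), c), pair(pair(pair(s(a), a), c), s(f(c, s(a))))))  →  s(q(pair(a, c)))   [R2 at 1]
4. s(q(pair(a, c)))  →  s(pair(a, a))   [R5 at 1]

Reduce t₂ = f(c, f(c, q(pair(f(pair(pair(a, c), c), pair(pair(a, c), s(pair(c, c)))), s(a))))):
1. f(c, f(c, q(pair(f(pair(pair(a, c), c), pair(pair(a, c), s(pair(c, c)))), s(a)))))  →  f(c, f(c, s(f(pair(pair(a, c), c), pair(pair(a, c), s(pair(c, c)))))))   [R3 at 2.2]
2. f(c, f(c, s(f(pair(pair(a, c), c), pair(pair(a, c), s(pair(c, c)))))))  →  f(c, s(f(pair(pair(a, c), c), pair(pair(a, c), s(pair(c, c))))))   [R1 at 2]
3. f(c, s(f(pair(pair(a, c), c), pair(pair(a, c), s(pair(c, c))))))  →  s(f(pair(pair(a, c), c), pair(pair(a, c), s(pair(c, c)))))   [R1 at ε]
4. s(f(pair(pair(a, c), c), pair(pair(a, c), s(pair(c, c)))))  →  s(q(pair(a, c)))   [R2 at 1]
5. s(q(pair(a, c)))  →  s(pair(a, a))   [R5 at 1]

yes — NF(t₁) = s(pair(a, a)), NF(t₂) = s(pair(a, a))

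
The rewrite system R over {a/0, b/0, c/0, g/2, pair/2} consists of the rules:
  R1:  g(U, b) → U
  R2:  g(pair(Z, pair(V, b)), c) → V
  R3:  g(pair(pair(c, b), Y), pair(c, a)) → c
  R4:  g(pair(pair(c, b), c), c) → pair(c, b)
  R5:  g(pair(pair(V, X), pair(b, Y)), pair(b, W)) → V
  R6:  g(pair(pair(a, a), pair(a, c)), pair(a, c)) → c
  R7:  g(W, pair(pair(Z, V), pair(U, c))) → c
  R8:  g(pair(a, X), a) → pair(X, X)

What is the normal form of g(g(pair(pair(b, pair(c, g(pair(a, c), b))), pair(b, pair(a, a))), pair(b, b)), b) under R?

1. g(g(pair(pair(b, pair(c, g(pair(a, c), b))), pair(b, pair(a, a))), pair(b, b)), b)  →  g(pair(pair(b, pair(c, g(pair(a, c), b))), pair(b, pair(a, a))), pair(b, b))   [R1 at ε]
2. g(pair(pair(b, pair(c, g(pair(a, c), b))), pair(b, pair(a, a))), pair(b, b))  →  b   [R5 at ε]

b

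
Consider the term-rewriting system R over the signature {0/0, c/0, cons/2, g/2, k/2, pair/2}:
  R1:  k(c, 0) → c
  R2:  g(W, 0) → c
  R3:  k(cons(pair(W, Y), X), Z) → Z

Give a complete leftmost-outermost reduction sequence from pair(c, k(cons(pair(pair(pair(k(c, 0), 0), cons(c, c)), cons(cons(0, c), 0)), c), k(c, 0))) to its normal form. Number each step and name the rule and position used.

1. pair(c, k(cons(pair(pair(pair(k(c, 0), 0), cons(c, c)), cons(cons(0, c), 0)), c), k(c, 0)))  →  pair(c, k(c, 0))   [R3 at 2]
2. pair(c, k(c, 0))  →  pair(c, c)   [R1 at 2]

pair(c, c)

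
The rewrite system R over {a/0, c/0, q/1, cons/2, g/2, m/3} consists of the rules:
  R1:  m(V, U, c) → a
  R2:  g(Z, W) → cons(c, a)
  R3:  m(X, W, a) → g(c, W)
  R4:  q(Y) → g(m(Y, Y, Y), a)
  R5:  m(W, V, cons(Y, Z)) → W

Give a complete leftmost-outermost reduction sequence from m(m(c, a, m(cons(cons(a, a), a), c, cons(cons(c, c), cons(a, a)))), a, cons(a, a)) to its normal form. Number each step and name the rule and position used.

c

1. m(m(c, a, m(cons(cons(a, a), a), c, cons(cons(c, c), cons(a, a)))), a, cons(a, a))  →  m(c, a, m(cons(cons(a, a), a), c, cons(cons(c, c), cons(a, a))))   [R5 at ε]
2. m(c, a, m(cons(cons(a, a), a), c, cons(cons(c, c), cons(a, a))))  →  m(c, a, cons(cons(a, a), a))   [R5 at 3]
3. m(c, a, cons(cons(a, a), a))  →  c   [R5 at ε]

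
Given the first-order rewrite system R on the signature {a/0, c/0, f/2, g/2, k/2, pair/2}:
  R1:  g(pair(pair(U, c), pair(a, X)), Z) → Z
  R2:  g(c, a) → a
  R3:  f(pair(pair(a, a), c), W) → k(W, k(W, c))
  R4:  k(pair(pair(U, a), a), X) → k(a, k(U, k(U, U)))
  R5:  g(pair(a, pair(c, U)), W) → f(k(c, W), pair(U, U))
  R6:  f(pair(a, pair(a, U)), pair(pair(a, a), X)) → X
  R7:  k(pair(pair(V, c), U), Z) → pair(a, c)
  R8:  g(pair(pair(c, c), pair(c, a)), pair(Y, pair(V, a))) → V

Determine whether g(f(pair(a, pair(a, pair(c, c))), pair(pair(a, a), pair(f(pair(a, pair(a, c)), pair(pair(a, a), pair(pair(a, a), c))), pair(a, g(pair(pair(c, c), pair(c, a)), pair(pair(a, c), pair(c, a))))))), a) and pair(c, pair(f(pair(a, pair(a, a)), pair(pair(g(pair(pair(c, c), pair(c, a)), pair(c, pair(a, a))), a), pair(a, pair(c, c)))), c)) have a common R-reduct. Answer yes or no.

no — NF(t₁) = a, NF(t₂) = pair(c, pair(pair(a, pair(c, c)), c))

Reduce t₁ = g(f(pair(a, pair(a, pair(c, c))), pair(pair(a, a), pair(f(pair(a, pair(a, c)), pair(pair(a, a), pair(pair(a, a), c))), pair(a, g(pair(pair(c, c), pair(c, a)), pair(pair(a, c), pair(c, a))))))), a):
1. g(f(pair(a, pair(a, pair(c, c))), pair(pair(a, a), pair(f(pair(a, pair(a, c)), pair(pair(a, a), pair(pair(a, a), c))), pair(a, g(pair(pair(c, c), pair(c, a)), pair(pair(a, c), pair(c, a))))))), a)  →  g(pair(f(pair(a, pair(a, c)), pair(pair(a, a), pair(pair(a, a), c))), pair(a, g(pair(pair(c, c), pair(c, a)), pair(pair(a, c), pair(c, a))))), a)   [R6 at 1]
2. g(pair(f(pair(a, pair(a, c)), pair(pair(a, a), pair(pair(a, a), c))), pair(a, g(pair(pair(c, c), pair(c, a)), pair(pair(a, c), pair(c, a))))), a)  →  g(pair(pair(pair(a, a), c), pair(a, g(pair(pair(c, c), pair(c, a)), pair(pair(a, c), pair(c, a))))), a)   [R6 at 1.1]
3. g(pair(pair(pair(a, a), c), pair(a, g(pair(pair(c, c), pair(c, a)), pair(pair(a, c), pair(c, a))))), a)  →  a   [R1 at ε]

Reduce t₂ = pair(c, pair(f(pair(a, pair(a, a)), pair(pair(g(pair(pair(c, c), pair(c, a)), pair(c, pair(a, a))), a), pair(a, pair(c, c)))), c)):
1. pair(c, pair(f(pair(a, pair(a, a)), pair(pair(g(pair(pair(c, c), pair(c, a)), pair(c, pair(a, a))), a), pair(a, pair(c, c)))), c))  →  pair(c, pair(f(pair(a, pair(a, a)), pair(pair(a, a), pair(a, pair(c, c)))), c))   [R8 at 2.1.2.1.1]
2. pair(c, pair(f(pair(a, pair(a, a)), pair(pair(a, a), pair(a, pair(c, c)))), c))  →  pair(c, pair(pair(a, pair(c, c)), c))   [R6 at 2.1]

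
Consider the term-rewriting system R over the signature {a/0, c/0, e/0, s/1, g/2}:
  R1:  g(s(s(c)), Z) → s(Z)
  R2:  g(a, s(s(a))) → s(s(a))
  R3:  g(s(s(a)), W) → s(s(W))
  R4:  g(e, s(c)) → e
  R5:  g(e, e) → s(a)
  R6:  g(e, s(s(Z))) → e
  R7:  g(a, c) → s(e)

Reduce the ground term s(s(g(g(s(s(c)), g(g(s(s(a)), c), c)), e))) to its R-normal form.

1. s(s(g(g(s(s(c)), g(g(s(s(a)), c), c)), e)))  →  s(s(g(s(g(g(s(s(a)), c), c)), e)))   [R1 at 1.1.1]
2. s(s(g(s(g(g(s(s(a)), c), c)), e)))  →  s(s(g(s(g(s(s(c)), c)), e)))   [R3 at 1.1.1.1.1]
3. s(s(g(s(g(s(s(c)), c)), e)))  →  s(s(g(s(s(c)), e)))   [R1 at 1.1.1.1]
4. s(s(g(s(s(c)), e)))  →  s(s(s(e)))   [R1 at 1.1]

s(s(s(e)))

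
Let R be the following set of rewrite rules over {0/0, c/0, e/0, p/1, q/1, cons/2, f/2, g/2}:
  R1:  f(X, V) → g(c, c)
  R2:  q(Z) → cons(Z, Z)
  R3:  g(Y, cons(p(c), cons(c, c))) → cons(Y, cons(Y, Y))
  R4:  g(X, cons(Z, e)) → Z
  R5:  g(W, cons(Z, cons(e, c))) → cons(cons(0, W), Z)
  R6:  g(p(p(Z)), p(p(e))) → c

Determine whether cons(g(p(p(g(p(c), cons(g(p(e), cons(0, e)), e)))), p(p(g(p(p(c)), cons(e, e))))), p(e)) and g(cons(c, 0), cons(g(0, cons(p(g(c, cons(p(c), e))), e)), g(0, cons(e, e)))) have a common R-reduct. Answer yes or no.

no — NF(t₁) = cons(c, p(e)), NF(t₂) = p(p(c))

Reduce t₁ = cons(g(p(p(g(p(c), cons(g(p(e), cons(0, e)), e)))), p(p(g(p(p(c)), cons(e, e))))), p(e)):
1. cons(g(p(p(g(p(c), cons(g(p(e), cons(0, e)), e)))), p(p(g(p(p(c)), cons(e, e))))), p(e))  →  cons(g(p(p(g(p(e), cons(0, e)))), p(p(g(p(p(c)), cons(e, e))))), p(e))   [R4 at 1.1.1.1]
2. cons(g(p(p(g(p(e), cons(0, e)))), p(p(g(p(p(c)), cons(e, e))))), p(e))  →  cons(g(p(p(0)), p(p(g(p(p(c)), cons(e, e))))), p(e))   [R4 at 1.1.1.1]
3. cons(g(p(p(0)), p(p(g(p(p(c)), cons(e, e))))), p(e))  →  cons(g(p(p(0)), p(p(e))), p(e))   [R4 at 1.2.1.1]
4. cons(g(p(p(0)), p(p(e))), p(e))  →  cons(c, p(e))   [R6 at 1]

Reduce t₂ = g(cons(c, 0), cons(g(0, cons(p(g(c, cons(p(c), e))), e)), g(0, cons(e, e)))):
1. g(cons(c, 0), cons(g(0, cons(p(g(c, cons(p(c), e))), e)), g(0, cons(e, e))))  →  g(cons(c, 0), cons(p(g(c, cons(p(c), e))), g(0, cons(e, e))))   [R4 at 2.1]
2. g(cons(c, 0), cons(p(g(c, cons(p(c), e))), g(0, cons(e, e))))  →  g(cons(c, 0), cons(p(p(c)), g(0, cons(e, e))))   [R4 at 2.1.1]
3. g(cons(c, 0), cons(p(p(c)), g(0, cons(e, e))))  →  g(cons(c, 0), cons(p(p(c)), e))   [R4 at 2.2]
4. g(cons(c, 0), cons(p(p(c)), e))  →  p(p(c))   [R4 at ε]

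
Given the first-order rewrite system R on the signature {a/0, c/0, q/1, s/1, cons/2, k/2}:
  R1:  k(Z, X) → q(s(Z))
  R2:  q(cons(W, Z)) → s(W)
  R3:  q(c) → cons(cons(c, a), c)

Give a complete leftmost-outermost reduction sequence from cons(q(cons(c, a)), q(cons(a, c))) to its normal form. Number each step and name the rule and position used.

cons(s(c), s(a))

1. cons(q(cons(c, a)), q(cons(a, c)))  →  cons(s(c), q(cons(a, c)))   [R2 at 1]
2. cons(s(c), q(cons(a, c)))  →  cons(s(c), s(a))   [R2 at 2]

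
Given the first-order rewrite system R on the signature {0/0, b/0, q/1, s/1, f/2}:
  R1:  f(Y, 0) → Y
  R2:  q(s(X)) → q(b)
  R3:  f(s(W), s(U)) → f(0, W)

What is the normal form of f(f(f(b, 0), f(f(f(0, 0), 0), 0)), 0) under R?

b

1. f(f(f(b, 0), f(f(f(0, 0), 0), 0)), 0)  →  f(f(b, 0), f(f(f(0, 0), 0), 0))   [R1 at ε]
2. f(f(b, 0), f(f(f(0, 0), 0), 0))  →  f(b, f(f(f(0, 0), 0), 0))   [R1 at 1]
3. f(b, f(f(f(0, 0), 0), 0))  →  f(b, f(f(0, 0), 0))   [R1 at 2]
4. f(b, f(f(0, 0), 0))  →  f(b, f(0, 0))   [R1 at 2]
5. f(b, f(0, 0))  →  f(b, 0)   [R1 at 2]
6. f(b, 0)  →  b   [R1 at ε]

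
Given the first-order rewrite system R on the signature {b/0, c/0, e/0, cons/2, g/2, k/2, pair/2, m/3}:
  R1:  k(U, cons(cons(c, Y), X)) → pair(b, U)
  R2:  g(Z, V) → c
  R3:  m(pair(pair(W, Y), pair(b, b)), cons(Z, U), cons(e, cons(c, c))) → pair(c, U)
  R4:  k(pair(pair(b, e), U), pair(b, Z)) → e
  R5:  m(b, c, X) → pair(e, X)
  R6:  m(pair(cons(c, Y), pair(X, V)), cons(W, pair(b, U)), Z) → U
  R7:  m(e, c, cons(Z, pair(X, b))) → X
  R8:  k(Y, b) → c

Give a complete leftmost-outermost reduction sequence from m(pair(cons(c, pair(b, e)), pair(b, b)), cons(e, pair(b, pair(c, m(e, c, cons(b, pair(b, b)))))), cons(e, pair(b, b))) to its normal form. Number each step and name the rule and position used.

pair(c, b)

1. m(pair(cons(c, pair(b, e)), pair(b, b)), cons(e, pair(b, pair(c, m(e, c, cons(b, pair(b, b)))))), cons(e, pair(b, b)))  →  pair(c, m(e, c, cons(b, pair(b, b))))   [R6 at ε]
2. pair(c, m(e, c, cons(b, pair(b, b))))  →  pair(c, b)   [R7 at 2]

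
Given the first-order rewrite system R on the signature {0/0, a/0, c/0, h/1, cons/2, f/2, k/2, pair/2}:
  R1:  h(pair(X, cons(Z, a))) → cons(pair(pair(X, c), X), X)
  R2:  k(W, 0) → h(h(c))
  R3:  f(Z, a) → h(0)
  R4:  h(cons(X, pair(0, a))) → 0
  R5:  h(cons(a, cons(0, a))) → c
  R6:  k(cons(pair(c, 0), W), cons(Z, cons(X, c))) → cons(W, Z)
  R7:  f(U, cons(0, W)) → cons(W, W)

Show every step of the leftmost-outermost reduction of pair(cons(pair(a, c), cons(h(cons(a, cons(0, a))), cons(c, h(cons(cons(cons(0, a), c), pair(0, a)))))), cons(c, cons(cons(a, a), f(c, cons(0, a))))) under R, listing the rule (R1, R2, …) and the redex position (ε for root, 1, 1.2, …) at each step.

1. pair(cons(pair(a, c), cons(h(cons(a, cons(0, a))), cons(c, h(cons(cons(cons(0, a), c), pair(0, a)))))), cons(c, cons(cons(a, a), f(c, cons(0, a)))))  →  pair(cons(pair(a, c), cons(c, cons(c, h(cons(cons(cons(0, a), c), pair(0, a)))))), cons(c, cons(cons(a, a), f(c, cons(0, a)))))   [R5 at 1.2.1]
2. pair(cons(pair(a, c), cons(c, cons(c, h(cons(cons(cons(0, a), c), pair(0, a)))))), cons(c, cons(cons(a, a), f(c, cons(0, a)))))  →  pair(cons(pair(a, c), cons(c, cons(c, 0))), cons(c, cons(cons(a, a), f(c, cons(0, a)))))   [R4 at 1.2.2.2]
3. pair(cons(pair(a, c), cons(c, cons(c, 0))), cons(c, cons(cons(a, a), f(c, cons(0, a)))))  →  pair(cons(pair(a, c), cons(c, cons(c, 0))), cons(c, cons(cons(a, a), cons(a, a))))   [R7 at 2.2.2]

pair(cons(pair(a, c), cons(c, cons(c, 0))), cons(c, cons(cons(a, a), cons(a, a))))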